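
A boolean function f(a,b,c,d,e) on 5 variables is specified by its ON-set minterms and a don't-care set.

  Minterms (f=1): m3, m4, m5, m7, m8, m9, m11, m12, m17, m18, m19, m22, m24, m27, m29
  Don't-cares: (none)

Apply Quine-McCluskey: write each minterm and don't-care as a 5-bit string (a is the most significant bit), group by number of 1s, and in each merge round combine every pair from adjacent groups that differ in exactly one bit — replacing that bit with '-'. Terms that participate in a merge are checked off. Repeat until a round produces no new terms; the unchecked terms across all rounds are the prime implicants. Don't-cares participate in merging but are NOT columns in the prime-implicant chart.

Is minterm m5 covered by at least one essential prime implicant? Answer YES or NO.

NO

[col 0] 00011*, 00100*, 00101*, 00111*, 01000*, 01001*, 01011*, 01100*, 10001*, 10010*, 10011*, 10110*, 11000*, 11011*, 11101
[col 1] -0011*, -1000, -1011*, 0-011*, 0-100, 00-11, 001-1, 0010-, 01-00, 010-1, 0100-, 1-011*, 10-10, 100-1, 1001-
[col 2] --011
Prime implicants: --011, -1000, 0-100, 00-11, 001-1, 0010-, 01-00, 010-1, 0100-, 10-10, 100-1, 1001-, 11101
PI chart (minterm → PIs covering it):
  3 | --011,00-11
  4 | 0-100,0010-
  5 | 001-1,0010-
  7 | 00-11,001-1
  8 | -1000,01-00,0100-
  9 | 010-1,0100-
  11 | --011,010-1
  12 | 0-100,01-00
  17 | 100-1  (sole → essential)
  18 | 10-10,1001-
  19 | --011,100-1,1001-
  22 | 10-10  (sole → essential)
  24 | -1000  (sole → essential)
  27 | --011  (sole → essential)
  29 | 11101  (sole → essential)
Essential prime implicants: --011, -1000, 10-10, 100-1, 11101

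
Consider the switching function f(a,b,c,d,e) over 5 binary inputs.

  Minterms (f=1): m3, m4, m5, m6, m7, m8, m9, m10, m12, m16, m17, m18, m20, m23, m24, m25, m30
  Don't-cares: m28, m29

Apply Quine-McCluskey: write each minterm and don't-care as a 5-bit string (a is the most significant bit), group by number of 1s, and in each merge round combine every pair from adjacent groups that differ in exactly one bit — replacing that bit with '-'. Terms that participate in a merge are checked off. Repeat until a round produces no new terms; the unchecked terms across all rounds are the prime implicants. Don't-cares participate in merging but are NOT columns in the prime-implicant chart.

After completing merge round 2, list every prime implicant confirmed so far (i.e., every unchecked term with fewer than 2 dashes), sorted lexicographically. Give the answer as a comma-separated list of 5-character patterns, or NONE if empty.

Round 0: 00011✓ 00100✓ 00101✓ 00110✓ 00111✓ 01000✓ 01001✓ 01010✓ 01100✓ 10000✓ 10001✓ 10010✓ 10100✓ 10111✓ 11000✓ 11001✓ 11100✓ 11101✓ 11110✓
Round 1: -0100✓ -0111 -1000✓ -1001✓ -1100✓ 0-100✓ 00-11 001-0✓ 001-1✓ 0010-✓ 0011-✓ 01-00✓ 010-0 0100-✓ 1-000✓ 1-001✓ 1-100✓ 10-00✓ 100-0 1000-✓ 11-00✓ 11-01✓ 1100-✓ 111-0 1110-✓
Round 2: --100 -1-00 -100- 001-- 1--00 1-00- 11-0-
PIs = {--100, -0111, -1-00, -100-, 00-11, 001--, 010-0, 1--00, 1-00-, 100-0, 11-0-, 111-0}

-0111, 00-11, 010-0, 100-0, 111-0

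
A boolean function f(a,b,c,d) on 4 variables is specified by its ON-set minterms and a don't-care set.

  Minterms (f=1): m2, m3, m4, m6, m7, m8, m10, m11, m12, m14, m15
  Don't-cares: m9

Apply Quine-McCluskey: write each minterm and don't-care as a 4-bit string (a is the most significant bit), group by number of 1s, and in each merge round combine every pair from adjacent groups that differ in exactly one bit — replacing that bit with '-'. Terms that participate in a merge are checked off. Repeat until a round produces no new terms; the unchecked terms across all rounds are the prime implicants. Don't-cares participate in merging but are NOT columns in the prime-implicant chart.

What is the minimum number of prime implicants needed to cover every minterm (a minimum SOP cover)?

size-2^0 implicants → 0010(✓)  0011(✓)  0100(✓)  0110(✓)  0111(✓)  1000(✓)  1001(✓)  1010(✓)  1011(✓)  1100(✓)  1110(✓)  1111(✓)
size-2^1 implicants → -010(✓)  -011(✓)  -100(✓)  -110(✓)  -111(✓)  0-10(✓)  0-11(✓)  001-(✓)  01-0(✓)  011-(✓)  1-00(✓)  1-10(✓)  1-11(✓)  10-0(✓)  10-1(✓)  100-(✓)  101-(✓)  11-0(✓)  111-(✓)
size-2^2 implicants → --10(✓)  --11(✓)  -01-(✓)  -1-0  -11-(✓)  0-1-(✓)  1--0  1-1-(✓)  10--
size-2^3 implicants → --1-
Unchecked terms (primes): --1-, -1-0, 1--0, 10--
Minterm coverage:
  m2 ⊆ --1- [E]
  m3 ⊆ --1- [E]
  m4 ⊆ -1-0 [E]
  m6 ⊆ --1-,-1-0
  m7 ⊆ --1- [E]
  m8 ⊆ 1--0,10--
  m10 ⊆ --1-,1--0,10--
  m11 ⊆ --1-,10--
  m12 ⊆ -1-0,1--0
  m14 ⊆ --1-,-1-0,1--0
  m15 ⊆ --1- [E]
E = {--1-, -1-0}
Petrick residual → 1--0
Cover = c + bd' + ad'  |cover|=3

3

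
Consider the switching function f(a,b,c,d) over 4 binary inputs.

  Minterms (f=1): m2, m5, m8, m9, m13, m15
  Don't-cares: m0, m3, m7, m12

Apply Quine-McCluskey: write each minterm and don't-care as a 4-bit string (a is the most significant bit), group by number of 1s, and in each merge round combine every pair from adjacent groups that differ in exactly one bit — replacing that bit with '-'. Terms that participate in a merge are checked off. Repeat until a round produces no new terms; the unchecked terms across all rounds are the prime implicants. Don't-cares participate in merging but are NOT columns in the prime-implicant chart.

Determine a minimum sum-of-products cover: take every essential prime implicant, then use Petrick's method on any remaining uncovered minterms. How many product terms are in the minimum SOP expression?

3

size-2^0 implicants → 0000(✓)  0010(✓)  0011(✓)  0101(✓)  0111(✓)  1000(✓)  1001(✓)  1100(✓)  1101(✓)  1111(✓)
size-2^1 implicants → -000  -101(✓)  -111(✓)  0-11  00-0  001-  01-1(✓)  1-00(✓)  1-01(✓)  100-(✓)  11-1(✓)  110-(✓)
size-2^2 implicants → -1-1  1-0-
Unchecked terms (primes): -000, -1-1, 0-11, 00-0, 001-, 1-0-
Minterm coverage:
  m2 ⊆ 00-0,001-
  m5 ⊆ -1-1 [E]
  m8 ⊆ -000,1-0-
  m9 ⊆ 1-0- [E]
  m13 ⊆ -1-1,1-0-
  m15 ⊆ -1-1 [E]
E = {-1-1, 1-0-}
Petrick residual → 00-0
Cover = bd + a'b'd' + ac'  |cover|=3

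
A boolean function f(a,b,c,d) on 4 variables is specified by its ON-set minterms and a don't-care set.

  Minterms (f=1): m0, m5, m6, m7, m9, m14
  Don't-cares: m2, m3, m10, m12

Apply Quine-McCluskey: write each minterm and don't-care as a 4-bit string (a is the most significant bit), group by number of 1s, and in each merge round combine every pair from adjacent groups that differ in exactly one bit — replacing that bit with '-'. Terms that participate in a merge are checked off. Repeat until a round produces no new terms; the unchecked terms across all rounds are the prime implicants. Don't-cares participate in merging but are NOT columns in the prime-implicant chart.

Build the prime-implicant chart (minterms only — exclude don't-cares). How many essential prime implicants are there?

3

size-2^0 implicants → 0000(✓)  0010(✓)  0011(✓)  0101(✓)  0110(✓)  0111(✓)  1001  1010(✓)  1100(✓)  1110(✓)
size-2^1 implicants → -010(✓)  -110(✓)  0-10(✓)  0-11(✓)  00-0  001-(✓)  01-1  011-(✓)  1-10(✓)  11-0
size-2^2 implicants → --10  0-1-
Unchecked terms (primes): --10, 0-1-, 00-0, 01-1, 1001, 11-0
Minterm coverage:
  m0 ⊆ 00-0 [E]
  m5 ⊆ 01-1 [E]
  m6 ⊆ --10,0-1-
  m7 ⊆ 0-1-,01-1
  m9 ⊆ 1001 [E]
  m14 ⊆ --10,11-0
E = {00-0, 01-1, 1001}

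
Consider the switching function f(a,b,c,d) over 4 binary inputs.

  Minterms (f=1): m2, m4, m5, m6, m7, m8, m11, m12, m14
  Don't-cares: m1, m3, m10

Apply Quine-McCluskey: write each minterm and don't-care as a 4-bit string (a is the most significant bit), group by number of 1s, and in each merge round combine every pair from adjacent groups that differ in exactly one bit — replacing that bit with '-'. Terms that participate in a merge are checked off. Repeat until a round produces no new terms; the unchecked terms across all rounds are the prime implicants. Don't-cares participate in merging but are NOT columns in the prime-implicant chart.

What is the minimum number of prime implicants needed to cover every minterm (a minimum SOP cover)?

3

size-2^0 implicants → 0001(✓)  0010(✓)  0011(✓)  0100(✓)  0101(✓)  0110(✓)  0111(✓)  1000(✓)  1010(✓)  1011(✓)  1100(✓)  1110(✓)
size-2^1 implicants → -010(✓)  -011(✓)  -100(✓)  -110(✓)  0-01(✓)  0-10(✓)  0-11(✓)  00-1(✓)  001-(✓)  01-0(✓)  01-1(✓)  010-(✓)  011-(✓)  1-00(✓)  1-10(✓)  10-0(✓)  101-(✓)  11-0(✓)
size-2^2 implicants → --10  -01-  -1-0  0--1  0-1-  01--  1--0
Unchecked terms (primes): --10, -01-, -1-0, 0--1, 0-1-, 01--, 1--0
Minterm coverage:
  m2 ⊆ --10,-01-,0-1-
  m4 ⊆ -1-0,01--
  m5 ⊆ 0--1,01--
  m6 ⊆ --10,-1-0,0-1-,01--
  m7 ⊆ 0--1,0-1-,01--
  m8 ⊆ 1--0 [E]
  m11 ⊆ -01- [E]
  m12 ⊆ -1-0,1--0
  m14 ⊆ --10,-1-0,1--0
E = {-01-, 1--0}
Petrick residual → 01--
Cover = b'c + a'b + ad'  |cover|=3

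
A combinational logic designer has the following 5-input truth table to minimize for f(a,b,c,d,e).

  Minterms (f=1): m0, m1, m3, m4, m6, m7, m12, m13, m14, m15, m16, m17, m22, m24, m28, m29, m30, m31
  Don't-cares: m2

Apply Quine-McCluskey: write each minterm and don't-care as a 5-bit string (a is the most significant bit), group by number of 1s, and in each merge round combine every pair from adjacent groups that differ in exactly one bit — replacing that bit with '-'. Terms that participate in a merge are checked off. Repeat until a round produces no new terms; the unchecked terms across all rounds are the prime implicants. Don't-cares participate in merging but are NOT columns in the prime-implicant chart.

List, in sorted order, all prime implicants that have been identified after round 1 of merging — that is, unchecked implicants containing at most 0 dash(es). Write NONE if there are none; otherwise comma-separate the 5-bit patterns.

NONE

[col 0] 00000*, 00001*, 00010*, 00011*, 00100*, 00110*, 00111*, 01100*, 01101*, 01110*, 01111*, 10000*, 10001*, 10110*, 11000*, 11100*, 11101*, 11110*, 11111*
[col 1] -0000*, -0001*, -0110*, -1100*, -1101*, -1110*, -1111*, 0-100*, 0-110*, 0-111*, 00-00*, 00-10*, 00-11*, 000-0*, 000-1*, 0000-*, 0001-*, 001-0*, 0011-*, 011-0*, 011-1*, 0110-*, 0111-*, 1-000, 1-110*, 1000-*, 11-00, 111-0*, 111-1*, 1110-*, 1111-*
[col 2] --110, -000-, -11-0*, -11-1*, -110-*, -111-*, 0-1-0, 0-11-, 00--0, 00-1-, 000--, 011--*, 111--*
[col 3] -11--
Prime implicants: --110, -000-, -11--, 0-1-0, 0-11-, 00--0, 00-1-, 000--, 1-000, 11-00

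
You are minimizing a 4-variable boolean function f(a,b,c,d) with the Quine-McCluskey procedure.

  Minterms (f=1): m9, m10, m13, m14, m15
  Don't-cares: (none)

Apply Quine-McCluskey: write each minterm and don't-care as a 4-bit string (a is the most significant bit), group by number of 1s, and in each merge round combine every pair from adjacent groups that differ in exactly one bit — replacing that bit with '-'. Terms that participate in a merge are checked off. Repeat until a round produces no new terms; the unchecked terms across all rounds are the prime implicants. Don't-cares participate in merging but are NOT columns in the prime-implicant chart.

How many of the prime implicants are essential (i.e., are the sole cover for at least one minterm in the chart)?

2

Round 0: 1001✓ 1010✓ 1101✓ 1110✓ 1111✓
Round 1: 1-01 1-10 11-1 111-
PIs = {1-01, 1-10, 11-1, 111-}
Coverage chart:
  m9: 1-01 ←essential
  m10: 1-10 ←essential
  m13: 1-01,11-1
  m14: 1-10,111-
  m15: 11-1,111-
Essential: 1-01, 1-10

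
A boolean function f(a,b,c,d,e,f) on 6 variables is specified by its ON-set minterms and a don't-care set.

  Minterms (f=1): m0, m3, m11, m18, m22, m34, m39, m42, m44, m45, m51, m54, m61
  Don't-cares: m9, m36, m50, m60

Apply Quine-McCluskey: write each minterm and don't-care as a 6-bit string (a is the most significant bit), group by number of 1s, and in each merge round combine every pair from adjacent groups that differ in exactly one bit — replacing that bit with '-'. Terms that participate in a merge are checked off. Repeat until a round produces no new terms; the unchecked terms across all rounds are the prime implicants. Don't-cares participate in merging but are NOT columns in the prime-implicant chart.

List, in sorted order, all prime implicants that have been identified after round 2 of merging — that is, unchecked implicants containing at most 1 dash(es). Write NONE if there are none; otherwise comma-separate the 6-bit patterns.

Round 0: 000000 000011✓ 001001✓ 001011✓ 010010✓ 010110✓ 100010✓ 100100✓ 100111 101010✓ 101100✓ 101101✓ 110010✓ 110011✓ 110110✓ 111100✓ 111101✓
Round 1: -10010✓ -10110✓ 00-011 0010-1 010-10✓ 1-0010 1-1100✓ 1-1101✓ 10-010 10-100 10110-✓ 110-10✓ 11001- 11110-✓
Round 2: -10-10 1-110-
PIs = {-10-10, 00-011, 000000, 0010-1, 1-0010, 1-110-, 10-010, 10-100, 100111, 11001-}

00-011, 000000, 0010-1, 1-0010, 10-010, 10-100, 100111, 11001-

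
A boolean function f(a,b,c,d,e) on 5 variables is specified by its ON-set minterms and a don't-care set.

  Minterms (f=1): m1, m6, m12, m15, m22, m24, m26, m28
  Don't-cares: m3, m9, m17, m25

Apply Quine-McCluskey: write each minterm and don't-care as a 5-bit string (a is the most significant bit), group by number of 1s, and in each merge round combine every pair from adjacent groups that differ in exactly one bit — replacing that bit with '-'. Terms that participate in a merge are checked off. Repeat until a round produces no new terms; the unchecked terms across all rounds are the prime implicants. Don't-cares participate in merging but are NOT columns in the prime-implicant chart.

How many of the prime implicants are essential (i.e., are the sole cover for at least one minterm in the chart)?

size-2^0 implicants → 00001(✓)  00011(✓)  00110(✓)  01001(✓)  01100(✓)  01111  10001(✓)  10110(✓)  11000(✓)  11001(✓)  11010(✓)  11100(✓)
size-2^1 implicants → -0001(✓)  -0110  -1001(✓)  -1100  0-001(✓)  000-1  1-001(✓)  11-00  110-0  1100-
size-2^2 implicants → --001
Unchecked terms (primes): --001, -0110, -1100, 000-1, 01111, 11-00, 110-0, 1100-
Minterm coverage:
  m1 ⊆ --001,000-1
  m6 ⊆ -0110 [E]
  m12 ⊆ -1100 [E]
  m15 ⊆ 01111 [E]
  m22 ⊆ -0110 [E]
  m24 ⊆ 11-00,110-0,1100-
  m26 ⊆ 110-0 [E]
  m28 ⊆ -1100,11-00
E = {-0110, -1100, 01111, 110-0}

4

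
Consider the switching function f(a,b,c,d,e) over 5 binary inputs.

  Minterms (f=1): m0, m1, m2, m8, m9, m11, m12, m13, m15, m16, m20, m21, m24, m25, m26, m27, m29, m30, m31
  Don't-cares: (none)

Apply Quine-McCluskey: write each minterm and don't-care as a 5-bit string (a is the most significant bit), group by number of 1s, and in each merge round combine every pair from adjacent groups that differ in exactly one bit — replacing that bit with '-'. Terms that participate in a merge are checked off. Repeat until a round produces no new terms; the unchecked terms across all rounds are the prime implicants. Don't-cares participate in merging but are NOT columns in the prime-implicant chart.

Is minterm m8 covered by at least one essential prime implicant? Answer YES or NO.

[col 0] 00000*, 00001*, 00010*, 01000*, 01001*, 01011*, 01100*, 01101*, 01111*, 10000*, 10100*, 10101*, 11000*, 11001*, 11010*, 11011*, 11101*, 11110*, 11111*
[col 1] -0000*, -1000*, -1001*, -1011*, -1101*, -1111*, 0-000*, 0-001*, 000-0, 0000-*, 01-00*, 01-01*, 01-11*, 010-1*, 0100-*, 011-1*, 0110-*, 1-000*, 1-101, 10-00, 1010-, 11-01*, 11-10*, 11-11*, 110-0*, 110-1*, 1100-*, 1101-*, 111-1*, 1111-*
[col 2] --000, -1-01*, -1-11*, -10-1*, -100-, -11-1*, 0-00-, 01--1*, 01-0-, 11--1*, 11-1-, 110--
[col 3] -1--1
Prime implicants: --000, -1--1, -100-, 0-00-, 000-0, 01-0-, 1-101, 10-00, 1010-, 11-1-, 110--
PI chart (minterm → PIs covering it):
  0 | --000,0-00-,000-0
  1 | 0-00-  (sole → essential)
  2 | 000-0  (sole → essential)
  8 | --000,-100-,0-00-,01-0-
  9 | -1--1,-100-,0-00-,01-0-
  11 | -1--1  (sole → essential)
  12 | 01-0-  (sole → essential)
  13 | -1--1,01-0-
  15 | -1--1  (sole → essential)
  16 | --000,10-00
  20 | 10-00,1010-
  21 | 1-101,1010-
  24 | --000,-100-,110--
  25 | -1--1,-100-,110--
  26 | 11-1-,110--
  27 | -1--1,11-1-,110--
  29 | -1--1,1-101
  30 | 11-1-  (sole → essential)
  31 | -1--1,11-1-
Essential prime implicants: -1--1, 0-00-, 000-0, 01-0-, 11-1-

YES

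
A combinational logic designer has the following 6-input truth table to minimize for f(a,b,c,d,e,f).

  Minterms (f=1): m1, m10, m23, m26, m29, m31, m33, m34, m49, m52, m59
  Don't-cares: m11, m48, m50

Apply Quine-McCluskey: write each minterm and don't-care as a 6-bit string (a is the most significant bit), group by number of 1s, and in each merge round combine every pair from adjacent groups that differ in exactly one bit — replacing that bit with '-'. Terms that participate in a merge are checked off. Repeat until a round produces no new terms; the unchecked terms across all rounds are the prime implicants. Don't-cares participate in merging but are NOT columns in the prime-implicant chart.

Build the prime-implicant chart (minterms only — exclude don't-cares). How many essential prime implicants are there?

size-2^0 implicants → 000001(✓)  001010(✓)  001011(✓)  010111(✓)  011010(✓)  011101(✓)  011111(✓)  100001(✓)  100010(✓)  110000(✓)  110001(✓)  110010(✓)  110100(✓)  111011
size-2^1 implicants → -00001  0-1010  00101-  01-111  0111-1  1-0001  1-0010  110-00  1100-0  11000-
Unchecked terms (primes): -00001, 0-1010, 00101-, 01-111, 0111-1, 1-0001, 1-0010, 110-00, 1100-0, 11000-, 111011
Minterm coverage:
  m1 ⊆ -00001 [E]
  m10 ⊆ 0-1010,00101-
  m23 ⊆ 01-111 [E]
  m26 ⊆ 0-1010 [E]
  m29 ⊆ 0111-1 [E]
  m31 ⊆ 01-111,0111-1
  m33 ⊆ -00001,1-0001
  m34 ⊆ 1-0010 [E]
  m49 ⊆ 1-0001,11000-
  m52 ⊆ 110-00 [E]
  m59 ⊆ 111011 [E]
E = {-00001, 0-1010, 01-111, 0111-1, 1-0010, 110-00, 111011}

7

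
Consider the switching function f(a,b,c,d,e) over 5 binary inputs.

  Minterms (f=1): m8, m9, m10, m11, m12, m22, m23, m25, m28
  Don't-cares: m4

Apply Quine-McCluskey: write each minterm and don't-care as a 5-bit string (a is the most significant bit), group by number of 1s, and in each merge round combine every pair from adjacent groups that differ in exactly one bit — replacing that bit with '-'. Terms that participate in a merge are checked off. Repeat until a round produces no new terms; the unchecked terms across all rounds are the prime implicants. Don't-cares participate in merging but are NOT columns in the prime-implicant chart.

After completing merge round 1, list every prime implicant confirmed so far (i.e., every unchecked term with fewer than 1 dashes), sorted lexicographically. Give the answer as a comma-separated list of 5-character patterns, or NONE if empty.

NONE

Round 0: 00100✓ 01000✓ 01001✓ 01010✓ 01011✓ 01100✓ 10110✓ 10111✓ 11001✓ 11100✓
Round 1: -1001 -1100 0-100 01-00 010-0✓ 010-1✓ 0100-✓ 0101-✓ 1011-
Round 2: 010--
PIs = {-1001, -1100, 0-100, 01-00, 010--, 1011-}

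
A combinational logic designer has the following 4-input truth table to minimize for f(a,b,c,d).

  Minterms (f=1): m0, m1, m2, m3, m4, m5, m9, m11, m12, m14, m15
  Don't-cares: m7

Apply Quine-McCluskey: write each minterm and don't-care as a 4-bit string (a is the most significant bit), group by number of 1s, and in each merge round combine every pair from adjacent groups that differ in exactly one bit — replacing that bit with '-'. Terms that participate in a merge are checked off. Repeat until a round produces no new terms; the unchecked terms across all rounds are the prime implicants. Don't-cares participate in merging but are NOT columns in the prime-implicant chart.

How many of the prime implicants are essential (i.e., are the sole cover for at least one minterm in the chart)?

2

Round 0: 0000✓ 0001✓ 0010✓ 0011✓ 0100✓ 0101✓ 0111✓ 1001✓ 1011✓ 1100✓ 1110✓ 1111✓
Round 1: -001✓ -011✓ -100 -111✓ 0-00✓ 0-01✓ 0-11✓ 00-0✓ 00-1✓ 000-✓ 001-✓ 01-1✓ 010-✓ 1-11✓ 10-1✓ 11-0 111-
Round 2: --11 -0-1 0--1 0-0- 00--
PIs = {--11, -0-1, -100, 0--1, 0-0-, 00--, 11-0, 111-}
Coverage chart:
  m0: 0-0-,00--
  m1: -0-1,0--1,0-0-,00--
  m2: 00-- ←essential
  m3: --11,-0-1,0--1,00--
  m4: -100,0-0-
  m5: 0--1,0-0-
  m9: -0-1 ←essential
  m11: --11,-0-1
  m12: -100,11-0
  m14: 11-0,111-
  m15: --11,111-
Essential: -0-1, 00--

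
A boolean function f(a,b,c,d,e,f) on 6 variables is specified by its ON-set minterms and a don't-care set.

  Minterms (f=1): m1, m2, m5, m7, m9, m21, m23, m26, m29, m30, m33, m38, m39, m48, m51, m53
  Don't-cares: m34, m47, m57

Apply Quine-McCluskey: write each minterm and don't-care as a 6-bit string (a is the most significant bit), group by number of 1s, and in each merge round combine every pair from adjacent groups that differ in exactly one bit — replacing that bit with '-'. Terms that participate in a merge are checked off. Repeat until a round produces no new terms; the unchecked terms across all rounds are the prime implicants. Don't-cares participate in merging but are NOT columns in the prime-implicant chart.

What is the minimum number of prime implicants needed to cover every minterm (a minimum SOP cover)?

10

Round 0: 000001✓ 000010✓ 000101✓ 000111✓ 001001✓ 010101✓ 010111✓ 011010✓ 011101✓ 011110✓ 100001✓ 100010✓ 100110✓ 100111✓ 101111✓ 110000 110011 110101✓ 111001
Round 1: -00001 -00010 -00111 -10101 0-0101✓ 0-0111✓ 00-001 000-01 0001-1✓ 01-101 0101-1✓ 011-10 10-111 100-10 10011-
Round 2: 0-01-1
PIs = {-00001, -00010, -00111, -10101, 0-01-1, 00-001, 000-01, 01-101, 011-10, 10-111, 100-10, 10011-, 110000, 110011, 111001}
Coverage chart:
  m1: -00001,00-001,000-01
  m2: -00010 ←essential
  m5: 0-01-1,000-01
  m7: -00111,0-01-1
  m9: 00-001 ←essential
  m21: -10101,0-01-1,01-101
  m23: 0-01-1 ←essential
  m26: 011-10 ←essential
  m29: 01-101 ←essential
  m30: 011-10 ←essential
  m33: -00001 ←essential
  m38: 100-10,10011-
  m39: -00111,10-111,10011-
  m48: 110000 ←essential
  m51: 110011 ←essential
  m53: -10101 ←essential
Essential: -00001, -00010, -10101, 0-01-1, 00-001, 01-101, 011-10, 110000, 110011
Petrick residual → 10011-
Min cover (10 terms): b'c'd'e'f + b'c'd'ef' + bc'de'f + a'c'df + a'b'd'e'f + a'bde'f + a'bcef' + ab'c'de + abc'd'e'f' + abc'd'ef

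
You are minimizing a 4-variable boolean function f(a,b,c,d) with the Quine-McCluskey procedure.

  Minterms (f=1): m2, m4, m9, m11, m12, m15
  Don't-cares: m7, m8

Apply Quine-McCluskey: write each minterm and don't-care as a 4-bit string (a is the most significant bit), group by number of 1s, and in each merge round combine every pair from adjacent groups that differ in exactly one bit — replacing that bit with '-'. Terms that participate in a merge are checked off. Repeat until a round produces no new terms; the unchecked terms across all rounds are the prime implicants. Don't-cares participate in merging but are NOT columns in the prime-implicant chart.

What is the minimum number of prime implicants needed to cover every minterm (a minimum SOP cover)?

4

Round 0: 0010 0100✓ 0111✓ 1000✓ 1001✓ 1011✓ 1100✓ 1111✓
Round 1: -100 -111 1-00 1-11 10-1 100-
PIs = {-100, -111, 0010, 1-00, 1-11, 10-1, 100-}
Coverage chart:
  m2: 0010 ←essential
  m4: -100 ←essential
  m9: 10-1,100-
  m11: 1-11,10-1
  m12: -100,1-00
  m15: -111,1-11
Essential: -100, 0010
Petrick residual → -111, 10-1
Min cover (4 terms): bc'd' + bcd + a'b'cd' + ab'd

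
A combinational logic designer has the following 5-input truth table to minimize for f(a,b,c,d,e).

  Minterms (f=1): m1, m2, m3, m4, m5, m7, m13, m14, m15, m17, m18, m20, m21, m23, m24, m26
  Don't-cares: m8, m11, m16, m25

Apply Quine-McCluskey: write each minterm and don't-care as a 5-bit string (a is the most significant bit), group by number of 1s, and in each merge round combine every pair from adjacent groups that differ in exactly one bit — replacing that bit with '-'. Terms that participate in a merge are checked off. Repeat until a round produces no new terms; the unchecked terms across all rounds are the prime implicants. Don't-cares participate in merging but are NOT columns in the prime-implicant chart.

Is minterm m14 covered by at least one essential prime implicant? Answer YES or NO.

YES

Round 0: 00001✓ 00010✓ 00011✓ 00100✓ 00101✓ 00111✓ 01000✓ 01011✓ 01101✓ 01110✓ 01111✓ 10000✓ 10001✓ 10010✓ 10100✓ 10101✓ 10111✓ 11000✓ 11001✓ 11010✓
Round 1: -0001✓ -0010 -0100✓ -0101✓ -0111✓ -1000 0-011✓ 0-101✓ 0-111✓ 00-01✓ 00-11✓ 000-1✓ 0001- 001-1✓ 0010-✓ 01-11✓ 011-1✓ 0111- 1-000✓ 1-001✓ 1-010✓ 10-00✓ 10-01✓ 100-0✓ 1000-✓ 101-1✓ 1010-✓ 110-0✓ 1100-✓
Round 2: -0-01 -01-1 -010- 0--11 0-1-1 00--1 1-0-0 1-00- 10-0-
PIs = {-0-01, -0010, -01-1, -010-, -1000, 0--11, 0-1-1, 00--1, 0001-, 0111-, 1-0-0, 1-00-, 10-0-}
Coverage chart:
  m1: -0-01,00--1
  m2: -0010,0001-
  m3: 0--11,00--1,0001-
  m4: -010- ←essential
  m5: -0-01,-01-1,-010-,0-1-1,00--1
  m7: -01-1,0--11,0-1-1,00--1
  m13: 0-1-1 ←essential
  m14: 0111- ←essential
  m15: 0--11,0-1-1,0111-
  m17: -0-01,1-00-,10-0-
  m18: -0010,1-0-0
  m20: -010-,10-0-
  m21: -0-01,-01-1,-010-,10-0-
  m23: -01-1 ←essential
  m24: -1000,1-0-0,1-00-
  m26: 1-0-0 ←essential
Essential: -01-1, -010-, 0-1-1, 0111-, 1-0-0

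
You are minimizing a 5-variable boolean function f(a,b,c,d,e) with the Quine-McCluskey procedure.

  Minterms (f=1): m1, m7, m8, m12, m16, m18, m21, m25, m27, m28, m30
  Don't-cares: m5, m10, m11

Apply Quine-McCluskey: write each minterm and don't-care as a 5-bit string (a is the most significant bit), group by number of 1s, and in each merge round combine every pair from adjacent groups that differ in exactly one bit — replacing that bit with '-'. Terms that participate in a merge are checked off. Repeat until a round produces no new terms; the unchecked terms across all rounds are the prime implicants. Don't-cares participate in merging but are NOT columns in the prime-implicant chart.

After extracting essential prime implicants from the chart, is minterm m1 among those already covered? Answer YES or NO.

Round 0: 00001✓ 00101✓ 00111✓ 01000✓ 01010✓ 01011✓ 01100✓ 10000✓ 10010✓ 10101✓ 11001✓ 11011✓ 11100✓ 11110✓
Round 1: -0101 -1011 -1100 00-01 001-1 01-00 010-0 0101- 100-0 110-1 111-0
PIs = {-0101, -1011, -1100, 00-01, 001-1, 01-00, 010-0, 0101-, 100-0, 110-1, 111-0}
Coverage chart:
  m1: 00-01 ←essential
  m7: 001-1 ←essential
  m8: 01-00,010-0
  m12: -1100,01-00
  m16: 100-0 ←essential
  m18: 100-0 ←essential
  m21: -0101 ←essential
  m25: 110-1 ←essential
  m27: -1011,110-1
  m28: -1100,111-0
  m30: 111-0 ←essential
Essential: -0101, 00-01, 001-1, 100-0, 110-1, 111-0

YES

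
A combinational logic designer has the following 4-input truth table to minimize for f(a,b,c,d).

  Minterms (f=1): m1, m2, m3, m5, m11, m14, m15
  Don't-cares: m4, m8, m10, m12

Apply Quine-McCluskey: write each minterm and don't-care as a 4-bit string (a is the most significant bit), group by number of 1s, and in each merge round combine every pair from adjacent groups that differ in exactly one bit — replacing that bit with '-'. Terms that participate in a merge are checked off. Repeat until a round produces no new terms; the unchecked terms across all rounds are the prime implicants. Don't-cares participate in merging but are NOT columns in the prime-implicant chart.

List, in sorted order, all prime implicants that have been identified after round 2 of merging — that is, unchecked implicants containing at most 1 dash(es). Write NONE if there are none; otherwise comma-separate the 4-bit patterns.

Round 0: 0001✓ 0010✓ 0011✓ 0100✓ 0101✓ 1000✓ 1010✓ 1011✓ 1100✓ 1110✓ 1111✓
Round 1: -010✓ -011✓ -100 0-01 00-1 001-✓ 010- 1-00✓ 1-10✓ 1-11✓ 10-0✓ 101-✓ 11-0✓ 111-✓
Round 2: -01- 1--0 1-1-
PIs = {-01-, -100, 0-01, 00-1, 010-, 1--0, 1-1-}

-100, 0-01, 00-1, 010-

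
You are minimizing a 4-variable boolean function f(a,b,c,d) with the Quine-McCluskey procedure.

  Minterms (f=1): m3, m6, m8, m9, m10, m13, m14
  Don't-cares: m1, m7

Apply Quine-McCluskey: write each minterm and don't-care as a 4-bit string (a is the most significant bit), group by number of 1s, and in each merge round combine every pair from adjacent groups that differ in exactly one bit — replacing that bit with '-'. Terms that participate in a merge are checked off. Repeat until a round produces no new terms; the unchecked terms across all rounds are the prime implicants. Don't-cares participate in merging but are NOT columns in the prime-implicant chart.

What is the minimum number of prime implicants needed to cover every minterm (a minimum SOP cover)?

4

size-2^0 implicants → 0001(✓)  0011(✓)  0110(✓)  0111(✓)  1000(✓)  1001(✓)  1010(✓)  1101(✓)  1110(✓)
size-2^1 implicants → -001  -110  0-11  00-1  011-  1-01  1-10  10-0  100-
Unchecked terms (primes): -001, -110, 0-11, 00-1, 011-, 1-01, 1-10, 10-0, 100-
Minterm coverage:
  m3 ⊆ 0-11,00-1
  m6 ⊆ -110,011-
  m8 ⊆ 10-0,100-
  m9 ⊆ -001,1-01,100-
  m10 ⊆ 1-10,10-0
  m13 ⊆ 1-01 [E]
  m14 ⊆ -110,1-10
E = {1-01}
Petrick residual → -110, 0-11, 10-0
Cover = bcd' + a'cd + ac'd + ab'd'  |cover|=4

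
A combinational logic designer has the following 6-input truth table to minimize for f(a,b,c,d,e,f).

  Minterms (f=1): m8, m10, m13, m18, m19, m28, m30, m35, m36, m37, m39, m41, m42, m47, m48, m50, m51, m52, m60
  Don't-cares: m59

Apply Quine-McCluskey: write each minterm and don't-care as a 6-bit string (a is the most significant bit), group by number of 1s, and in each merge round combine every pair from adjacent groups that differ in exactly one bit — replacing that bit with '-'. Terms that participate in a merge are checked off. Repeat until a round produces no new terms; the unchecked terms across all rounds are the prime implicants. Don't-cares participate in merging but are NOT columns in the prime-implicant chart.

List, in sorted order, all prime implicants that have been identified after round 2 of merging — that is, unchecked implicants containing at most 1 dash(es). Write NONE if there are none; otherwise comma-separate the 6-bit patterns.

[col 0] 001000*, 001010*, 001101, 010010*, 010011*, 011100*, 011110*, 100011*, 100100*, 100101*, 100111*, 101001, 101010*, 101111*, 110000*, 110010*, 110011*, 110100*, 111011*, 111100*
[col 1] -01010, -10010*, -10011*, -11100, 0010-0, 01001-*, 0111-0, 1-0011, 1-0100, 10-111, 100-11, 1001-1, 10010-, 11-011, 11-100, 110-00, 1100-0, 11001-*
[col 2] -1001-
Prime implicants: -01010, -1001-, -11100, 0010-0, 001101, 0111-0, 1-0011, 1-0100, 10-111, 100-11, 1001-1, 10010-, 101001, 11-011, 11-100, 110-00, 1100-0

-01010, -11100, 0010-0, 001101, 0111-0, 1-0011, 1-0100, 10-111, 100-11, 1001-1, 10010-, 101001, 11-011, 11-100, 110-00, 1100-0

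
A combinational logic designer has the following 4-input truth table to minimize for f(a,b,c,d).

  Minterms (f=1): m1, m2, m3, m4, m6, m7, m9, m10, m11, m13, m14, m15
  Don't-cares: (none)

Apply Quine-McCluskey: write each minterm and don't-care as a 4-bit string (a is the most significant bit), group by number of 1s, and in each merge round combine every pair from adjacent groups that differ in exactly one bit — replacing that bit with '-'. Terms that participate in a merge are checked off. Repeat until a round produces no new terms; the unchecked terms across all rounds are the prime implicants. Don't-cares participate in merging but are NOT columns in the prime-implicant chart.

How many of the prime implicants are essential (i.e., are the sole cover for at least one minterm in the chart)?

4

Round 0: 0001✓ 0010✓ 0011✓ 0100✓ 0110✓ 0111✓ 1001✓ 1010✓ 1011✓ 1101✓ 1110✓ 1111✓
Round 1: -001✓ -010✓ -011✓ -110✓ -111✓ 0-10✓ 0-11✓ 00-1✓ 001-✓ 01-0 011-✓ 1-01✓ 1-10✓ 1-11✓ 10-1✓ 101-✓ 11-1✓ 111-✓
Round 2: --10✓ --11✓ -0-1 -01-✓ -11-✓ 0-1-✓ 1--1 1-1-✓
Round 3: --1-
PIs = {--1-, -0-1, 01-0, 1--1}
Coverage chart:
  m1: -0-1 ←essential
  m2: --1- ←essential
  m3: --1-,-0-1
  m4: 01-0 ←essential
  m6: --1-,01-0
  m7: --1- ←essential
  m9: -0-1,1--1
  m10: --1- ←essential
  m11: --1-,-0-1,1--1
  m13: 1--1 ←essential
  m14: --1- ←essential
  m15: --1-,1--1
Essential: --1-, -0-1, 01-0, 1--1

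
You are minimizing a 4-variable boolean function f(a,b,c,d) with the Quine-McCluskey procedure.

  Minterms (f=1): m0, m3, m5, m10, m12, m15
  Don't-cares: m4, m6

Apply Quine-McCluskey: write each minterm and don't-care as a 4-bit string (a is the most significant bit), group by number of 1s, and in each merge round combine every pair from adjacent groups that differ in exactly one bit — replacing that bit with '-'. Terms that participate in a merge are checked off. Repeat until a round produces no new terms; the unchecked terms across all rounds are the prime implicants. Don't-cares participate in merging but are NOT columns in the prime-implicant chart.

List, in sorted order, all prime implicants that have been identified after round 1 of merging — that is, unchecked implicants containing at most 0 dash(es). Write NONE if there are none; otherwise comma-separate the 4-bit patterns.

size-2^0 implicants → 0000(✓)  0011  0100(✓)  0101(✓)  0110(✓)  1010  1100(✓)  1111
size-2^1 implicants → -100  0-00  01-0  010-
Unchecked terms (primes): -100, 0-00, 0011, 01-0, 010-, 1010, 1111

0011, 1010, 1111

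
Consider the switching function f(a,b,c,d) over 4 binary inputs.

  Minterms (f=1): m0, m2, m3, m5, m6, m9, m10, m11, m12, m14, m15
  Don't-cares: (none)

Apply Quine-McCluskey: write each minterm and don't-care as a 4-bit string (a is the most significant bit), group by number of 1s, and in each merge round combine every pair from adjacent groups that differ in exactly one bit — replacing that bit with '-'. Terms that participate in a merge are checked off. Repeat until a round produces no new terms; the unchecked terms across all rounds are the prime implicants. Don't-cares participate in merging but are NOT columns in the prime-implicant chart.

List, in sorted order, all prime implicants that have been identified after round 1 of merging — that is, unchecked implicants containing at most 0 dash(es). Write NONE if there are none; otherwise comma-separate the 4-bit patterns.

0101

size-2^0 implicants → 0000(✓)  0010(✓)  0011(✓)  0101  0110(✓)  1001(✓)  1010(✓)  1011(✓)  1100(✓)  1110(✓)  1111(✓)
size-2^1 implicants → -010(✓)  -011(✓)  -110(✓)  0-10(✓)  00-0  001-(✓)  1-10(✓)  1-11(✓)  10-1  101-(✓)  11-0  111-(✓)
size-2^2 implicants → --10  -01-  1-1-
Unchecked terms (primes): --10, -01-, 00-0, 0101, 1-1-, 10-1, 11-0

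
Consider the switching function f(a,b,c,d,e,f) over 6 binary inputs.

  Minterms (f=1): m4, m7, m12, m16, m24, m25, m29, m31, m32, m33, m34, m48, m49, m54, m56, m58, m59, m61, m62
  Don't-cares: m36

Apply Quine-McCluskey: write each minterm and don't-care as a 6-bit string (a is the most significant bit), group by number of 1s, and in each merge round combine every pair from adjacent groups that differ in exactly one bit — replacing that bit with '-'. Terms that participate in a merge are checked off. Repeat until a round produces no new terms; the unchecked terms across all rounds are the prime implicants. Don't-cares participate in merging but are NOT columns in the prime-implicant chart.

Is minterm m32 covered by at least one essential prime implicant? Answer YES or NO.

YES

size-2^0 implicants → 000100(✓)  000111  001100(✓)  010000(✓)  011000(✓)  011001(✓)  011101(✓)  011111(✓)  100000(✓)  100001(✓)  100010(✓)  100100(✓)  110000(✓)  110001(✓)  110110(✓)  111000(✓)  111010(✓)  111011(✓)  111101(✓)  111110(✓)
size-2^1 implicants → -00100  -10000(✓)  -11000(✓)  -11101  00-100  01-000(✓)  011-01  01100-  0111-1  1-0000(✓)  1-0001(✓)  100-00  1000-0  10000-(✓)  11-000(✓)  11-110  11000-(✓)  111-10  1110-0  11101-
size-2^2 implicants → -1-000  1-000-
Unchecked terms (primes): -00100, -1-000, -11101, 00-100, 000111, 011-01, 01100-, 0111-1, 1-000-, 100-00, 1000-0, 11-110, 111-10, 1110-0, 11101-
Minterm coverage:
  m4 ⊆ -00100,00-100
  m7 ⊆ 000111 [E]
  m12 ⊆ 00-100 [E]
  m16 ⊆ -1-000 [E]
  m24 ⊆ -1-000,01100-
  m25 ⊆ 011-01,01100-
  m29 ⊆ -11101,011-01,0111-1
  m31 ⊆ 0111-1 [E]
  m32 ⊆ 1-000-,100-00,1000-0
  m33 ⊆ 1-000- [E]
  m34 ⊆ 1000-0 [E]
  m48 ⊆ -1-000,1-000-
  m49 ⊆ 1-000- [E]
  m54 ⊆ 11-110 [E]
  m56 ⊆ -1-000,1110-0
  m58 ⊆ 111-10,1110-0,11101-
  m59 ⊆ 11101- [E]
  m61 ⊆ -11101 [E]
  m62 ⊆ 11-110,111-10
E = {-1-000, -11101, 00-100, 000111, 0111-1, 1-000-, 1000-0, 11-110, 11101-}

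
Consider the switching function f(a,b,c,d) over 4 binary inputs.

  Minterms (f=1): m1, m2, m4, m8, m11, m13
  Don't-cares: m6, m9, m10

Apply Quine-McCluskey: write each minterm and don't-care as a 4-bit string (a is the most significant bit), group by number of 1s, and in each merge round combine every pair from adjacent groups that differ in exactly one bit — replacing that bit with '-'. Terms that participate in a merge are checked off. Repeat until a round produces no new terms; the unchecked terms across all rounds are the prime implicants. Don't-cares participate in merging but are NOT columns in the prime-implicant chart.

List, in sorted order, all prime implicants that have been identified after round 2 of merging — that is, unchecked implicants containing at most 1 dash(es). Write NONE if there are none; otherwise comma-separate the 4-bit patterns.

[col 0] 0001*, 0010*, 0100*, 0110*, 1000*, 1001*, 1010*, 1011*, 1101*
[col 1] -001, -010, 0-10, 01-0, 1-01, 10-0*, 10-1*, 100-*, 101-*
[col 2] 10--
Prime implicants: -001, -010, 0-10, 01-0, 1-01, 10--

-001, -010, 0-10, 01-0, 1-01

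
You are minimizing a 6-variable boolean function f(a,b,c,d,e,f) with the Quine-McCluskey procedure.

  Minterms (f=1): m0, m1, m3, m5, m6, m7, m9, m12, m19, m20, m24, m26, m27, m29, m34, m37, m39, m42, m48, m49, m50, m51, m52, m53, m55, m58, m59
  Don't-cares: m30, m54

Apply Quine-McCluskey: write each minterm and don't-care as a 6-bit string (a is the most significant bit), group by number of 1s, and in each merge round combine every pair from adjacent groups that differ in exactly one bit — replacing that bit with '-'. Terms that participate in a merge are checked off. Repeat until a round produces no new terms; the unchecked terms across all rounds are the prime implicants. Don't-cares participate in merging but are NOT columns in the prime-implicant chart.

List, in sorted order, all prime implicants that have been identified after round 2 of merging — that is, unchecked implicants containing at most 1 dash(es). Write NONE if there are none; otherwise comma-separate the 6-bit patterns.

-10100, 0-0011, 00-001, 00000-, 00011-, 001100, 011-10, 0110-0, 011101

[col 0] 000000*, 000001*, 000011*, 000101*, 000110*, 000111*, 001001*, 001100, 010011*, 010100*, 011000*, 011010*, 011011*, 011101, 011110*, 100010*, 100101*, 100111*, 101010*, 110000*, 110001*, 110010*, 110011*, 110100*, 110101*, 110110*, 110111*, 111010*, 111011*
[col 1] -00101*, -00111*, -10011*, -10100, -11010*, -11011*, 0-0011, 00-001, 000-01*, 000-11*, 0000-1*, 00000-, 0001-1*, 00011-, 01-011*, 011-10, 0110-0, 01101-*, 1-0010*, 1-0101*, 1-0111*, 1-1010*, 10-010*, 1001-1*, 11-010*, 11-011*, 110-00*, 110-01*, 110-10*, 110-11*, 1100-0*, 1100-1*, 11000-*, 11001-*, 1101-0*, 1101-1*, 11010-*, 11011-*, 11101-*
[col 2] -001-1, -1-011, -1101-, 000--1, 1--010, 1-01-1, 11-01-, 110--0*, 110--1*, 110-0-*, 110-1-*, 1100--*, 1101--*
[col 3] 110---
Prime implicants: -001-1, -1-011, -10100, -1101-, 0-0011, 00-001, 000--1, 00000-, 00011-, 001100, 011-10, 0110-0, 011101, 1--010, 1-01-1, 11-01-, 110---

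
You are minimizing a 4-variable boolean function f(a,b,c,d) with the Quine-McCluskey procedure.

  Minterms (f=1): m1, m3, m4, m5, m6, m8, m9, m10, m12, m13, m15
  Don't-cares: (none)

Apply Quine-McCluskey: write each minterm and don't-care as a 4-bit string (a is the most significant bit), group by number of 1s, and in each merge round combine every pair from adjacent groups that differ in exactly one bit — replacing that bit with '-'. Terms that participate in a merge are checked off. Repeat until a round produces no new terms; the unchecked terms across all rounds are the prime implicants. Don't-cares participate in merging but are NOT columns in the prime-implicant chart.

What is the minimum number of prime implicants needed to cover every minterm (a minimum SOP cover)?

6

Round 0: 0001✓ 0011✓ 0100✓ 0101✓ 0110✓ 1000✓ 1001✓ 1010✓ 1100✓ 1101✓ 1111✓
Round 1: -001✓ -100✓ -101✓ 0-01✓ 00-1 01-0 010-✓ 1-00✓ 1-01✓ 10-0 100-✓ 11-1 110-✓
Round 2: --01 -10- 1-0-
PIs = {--01, -10-, 00-1, 01-0, 1-0-, 10-0, 11-1}
Coverage chart:
  m1: --01,00-1
  m3: 00-1 ←essential
  m4: -10-,01-0
  m5: --01,-10-
  m6: 01-0 ←essential
  m8: 1-0-,10-0
  m9: --01,1-0-
  m10: 10-0 ←essential
  m12: -10-,1-0-
  m13: --01,-10-,1-0-,11-1
  m15: 11-1 ←essential
Essential: 00-1, 01-0, 10-0, 11-1
Petrick residual → --01, -10-
Min cover (6 terms): c'd + bc' + a'b'd + a'bd' + ab'd' + abd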